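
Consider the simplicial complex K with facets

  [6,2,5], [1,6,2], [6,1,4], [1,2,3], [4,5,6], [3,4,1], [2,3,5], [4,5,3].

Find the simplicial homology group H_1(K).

Fix the vertex order 1 < 2 < 3 < 4 < 5 < 6 and write every simplex with vertices in increasing order. Then dim K = 2 and the simplices of K are:

  0-simplices (6): [1], [2], [3], [4], [5], [6]
  1-simplices (12): [1,2], [1,3], [1,4], [1,6], [2,3], [2,5], [2,6], [3,4], [3,5], [4,5], [4,6], [5,6]
  2-simplices (8): [1,2,3], [1,2,6], [1,3,4], [1,4,6], [2,3,5], [2,5,6], [3,4,5], [4,5,6]

so the chain groups are C_0 ≅ Z^6, C_1 ≅ Z^12, C_2 ≅ Z^8.

The boundary map ∂_1: C_1 → C_0 maps an edge to its endpoints' difference, ∂[p,q] = q − p. For instance
  ∂[5,6] = [6] − [5].
As a 6×12 matrix over Z this has rank 5, with invariant factors (1,1,1,1,1).

The boundary map ∂_2: C_2 → C_1 acts by ∂[p,q,r] = [q,r] − [p,r] + [p,q]. For instance
  ∂[4,5,6] = [5,6] − [4,6] + [4,5],
  ∂[1,2,6] = [2,6] − [1,6] + [1,2].
As a 12×8 matrix over Z this has rank 7, with invariant factors (1,1,1,1,1,1,1).

Reading off H_k = ker ∂_k / im ∂_{k+1}:

  H_1: rank ker ∂_1 − rank ∂_2 = (12 − 5) − 7 = 0, and the invariant factors of ∂_2 are all 1, so H_1 = 0.

H_1 ≅ 0.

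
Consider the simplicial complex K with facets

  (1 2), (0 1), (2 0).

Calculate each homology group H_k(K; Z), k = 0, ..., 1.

We work with the vertex ordering 0 < 1 < 2. The simplices of K, each written with vertices in increasing order, are:

  0-simplices (3): [0], [1], [2]
  1-simplices (3): [0,1], [0,2], [1,2]

giving chain groups C_0 ≅ Z^3, C_1 ≅ Z^3.

The boundary map ∂_1: C_1 → C_0 is given by ∂[p,q] = [q] − [p].
The 3×3 boundary matrix has rank 2 and Smith normal form diag(1,1).

From H_k ≅ ker(∂_k) / im(∂_{k+1}) we obtain:

  H_0: rank C_0 − rank ∂_1 = 3 − 2 = 1, and the invariant factors of ∂_1 are all 1, so H_0 = Z.
  H_1: rank ker ∂_1 − rank ∂_2 = (3 − 2) − 0 = 1, and there is no ∂_2, so H_1 = Z.

(K is a triangulation of the circle S^1.)

H_0 ≅ Z,  H_1 ≅ Z.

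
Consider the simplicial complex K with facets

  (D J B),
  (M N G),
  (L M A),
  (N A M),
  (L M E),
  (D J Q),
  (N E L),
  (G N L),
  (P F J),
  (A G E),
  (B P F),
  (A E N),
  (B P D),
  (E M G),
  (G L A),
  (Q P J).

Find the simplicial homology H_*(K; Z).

H_0 ≅ Z^2,  H_1 ≅ Z × Z/2,  H_2 = 0.

We work with the vertex ordering A < B < D < E < F < G < J < L < M < N < P < Q. The simplices of K, each written with vertices in increasing order, are:

  0-simplices (12): A, B, D, E, F, G, J, L, M, N, P, Q
  1-simplices (27): AE, AG, AL, AM, AN, BD, BF, BJ, BP, DJ, DP, DQ, EG, EL, EM, EN, FJ, FP, GL, GM, GN, JP, JQ, LM, LN, MN, PQ
  2-simplices (16): AEG, AEN, AGL, ALM, AMN, BDJ, BDP, BFP, DJQ, EGM, ELM, ELN, FJP, GLN, GMN, JPQ

giving chain groups C_0 ≅ Z^12, C_1 ≅ Z^27, C_2 ≅ Z^16.

∂_1: C_1 → C_0 is given by ∂[p,q] = [q] − [p]. For instance
  ∂EG = G − E.
This gives a 12×27 integer matrix of rank 10; reducing to Smith normal form yields diagonal entries (1,1,1,1,1,1,1,1,1,1).

The boundary map ∂_2: C_2 → C_1 sends each 2-simplex [p,q,r] to [q,r] − [p,r] + [p,q]. For instance
  ∂FJP = JP − FP + FJ,
  ∂BFP = FP − BP + BF.
As a 27×16 matrix over Z this has rank 16, with invariant factors (1,1,1,1,1,1,1,1,1,1,1,1,1,1,1,2).

Now H_k = ker ∂_k / im ∂_{k+1}, so:

  H_0: rank C_0 − rank ∂_1 = 12 − 10 = 2, and the invariant factors of ∂_1 are all 1, so H_0 ≅ Z^2.
  H_1: rank ker ∂_1 − rank ∂_2 = (27 − 10) − 16 = 1, and ∂_2 has invariant factor 2 > 1, so H_1 ≅ Z × Z/2.
  H_2: rank ker ∂_2 − rank ∂_3 = (16 − 16) − 0 = 0, and there is no ∂_3, so H_2 ≅ 0.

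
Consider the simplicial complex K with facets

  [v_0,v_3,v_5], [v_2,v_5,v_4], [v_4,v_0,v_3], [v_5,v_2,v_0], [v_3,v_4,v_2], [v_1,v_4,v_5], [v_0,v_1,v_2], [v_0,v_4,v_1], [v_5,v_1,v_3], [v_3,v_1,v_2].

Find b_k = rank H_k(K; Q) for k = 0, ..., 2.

Take the total order v_0 < v_1 < v_2 < v_3 < v_4 < v_5 on the vertex set. Then K (dimension 2) consists of the simplices:

  0-simplices (6): [v_0], [v_1], [v_2], [v_3], [v_4], [v_5]
  1-simplices (15): (15 of them)
  2-simplices (10): [v_0,v_1,v_2], [v_0,v_1,v_4], [v_0,v_2,v_5], [v_0,v_3,v_4], [v_0,v_3,v_5], [v_1,v_2,v_3], [v_1,v_3,v_5], [v_1,v_4,v_5], [v_2,v_3,v_4], [v_2,v_4,v_5]

so the chain groups are C_0 ≅ Z^6, C_1 ≅ Z^15, C_2 ≅ Z^10.

The boundary map ∂_1: C_1 → C_0 maps an edge to its endpoints' difference, ∂[p,q] = q − p. For instance
  ∂[v_4,v_5] = [v_5] − [v_4].
The resulting 6×15 matrix has rank 5, and its Smith normal form has invariant factors (1,1,1,1,1).

∂_2: C_2 → C_1 maps a triangle to the signed sum of its edges. For instance
  ∂[v_0,v_2,v_5] = [v_2,v_5] − [v_0,v_5] + [v_0,v_2],
  ∂[v_1,v_2,v_3] = [v_2,v_3] − [v_1,v_3] + [v_1,v_2].
The resulting 15×10 matrix has rank 10, and its Smith normal form has invariant factors (1,1,1,1,1,1,1,1,1,2).

From H_k ≅ ker(∂_k) / im(∂_{k+1}) we obtain:

  H_0: rank C_0 − rank ∂_1 = 6 − 5 = 1, and the invariant factors of ∂_1 are all 1, so H_0 = Z.
  H_1: rank ker ∂_1 − rank ∂_2 = (15 − 5) − 10 = 0, and ∂_2 has invariant factor 2 > 1, so H_1 = Z/2.
  H_2: rank ker ∂_2 − rank ∂_3 = (10 − 10) − 0 = 0, and there is no ∂_3, so H_2 = 0.

Hence the Betti numbers are b_0 = 1, b_1 = 0, b_2 = 0.

b_0 = 1, b_1 = 0, b_2 = 0.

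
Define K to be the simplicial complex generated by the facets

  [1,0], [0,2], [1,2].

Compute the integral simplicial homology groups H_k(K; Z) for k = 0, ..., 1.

H_0 ≅ Z,  H_1 ≅ Z.

We work with the vertex ordering 0 < 1 < 2. The simplices of K, each written with vertices in increasing order, are:

  0-simplices (3): [0], [1], [2]
  1-simplices (3): [0,1], [0,2], [1,2]

Hence C_0 ≅ Z^3, C_1 ≅ Z^3.

The boundary map ∂_1: C_1 → C_0 sends each edge [p,q] (with p < q) to q − p. For instance
  ∂[0,2] = [2] − [0].
As a 3×3 matrix over Z this has rank 2, with invariant factors (1,1).

Computing H_k = (kernel of ∂_k) / (image of ∂_{k+1}):

  H_0: rank C_0 − rank ∂_1 = 3 − 2 = 1, and the invariant factors of ∂_1 are all 1, so H_0 ≅ Z.
  H_1: rank ker ∂_1 − rank ∂_2 = (3 − 2) − 0 = 1, and there is no ∂_2, so H_1 ≅ Z.

(K is a triangulation of the circle S^1.)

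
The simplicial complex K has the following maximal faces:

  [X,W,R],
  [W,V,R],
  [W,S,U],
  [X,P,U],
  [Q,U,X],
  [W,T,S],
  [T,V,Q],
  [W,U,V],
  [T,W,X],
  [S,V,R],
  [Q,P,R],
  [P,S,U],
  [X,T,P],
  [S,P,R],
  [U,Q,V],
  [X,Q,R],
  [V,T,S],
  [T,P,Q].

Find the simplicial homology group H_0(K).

Fix the vertex order P < Q < R < S < T < U < V < W < X and write every simplex with vertices in increasing order. Then dim K = 2 and the simplices of K are:

  0-simplices (9): P, Q, R, S, T, U, V, W, X
  1-simplices (27): PQ, PR, PS, PT, PU, PX, QR, QT, QU, QV, QX, RS, RV, RW, RX, ST, SU, SV, SW, TV, TW, TX, UV, UW, UX, VW, WX
  2-simplices (18): PQR, PQT, PRS, PSU, PTX, PUX, QRX, QTV, QUV, QUX, RSV, RVW, RWX, STV, STW, SUW, TWX, UVW

Hence C_0 ≅ Z^9, C_1 ≅ Z^27, C_2 ≅ Z^18.

Boundary ∂_1: C_1 → C_0 is given by ∂[p,q] = [q] − [p]. For instance
  ∂UV = V − U.
The 9×27 boundary matrix has rank 8 and Smith normal form diag(1,1,1,1,1,1,1,1).

∂_2: C_2 → C_1 maps a triangle to the signed sum of its edges. For instance
  ∂QUX = UX − QX + QU,
  ∂PSU = SU − PU + PS.
This gives a 27×18 integer matrix of rank 18; reducing to Smith normal form yields diagonal entries (1,1,1,1,1,1,1,1,1,1,1,1,1,1,1,1,1,2).

Computing H_k = (kernel of ∂_k) / (image of ∂_{k+1}):

  H_0: rank C_0 − rank ∂_1 = 9 − 8 = 1, and the invariant factors of ∂_1 are all 1, so H_0 = Z.

(K is a triangulation of the Klein bottle.)

H_0 ≅ Z.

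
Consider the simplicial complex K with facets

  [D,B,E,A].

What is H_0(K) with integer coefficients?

Take the total order A < B < D < E on the vertex set. Then K (dimension 3) consists of the simplices:

  0-simplices (4): A, B, D, E
  1-simplices (6): AB, AD, AE, BD, BE, DE
  2-simplices (4): ABD, ABE, ADE, BDE
  3-simplices (1): ABDE

so the chain groups are C_0 ≅ Z^4, C_1 ≅ Z^6, C_2 ≅ Z^4, C_3 ≅ Z^1.

Boundary ∂_1: C_1 → C_0 is given by ∂[p,q] = [q] − [p].
The 4×6 boundary matrix has rank 3 and Smith normal form diag(1,1,1).

Boundary ∂_2: C_2 → C_1 acts by ∂[p,q,r] = [q,r] − [p,r] + [p,q]. For instance
  ∂ADE = DE − AE + AD,
  ∂ABD = BD − AD + AB.
The 6×4 boundary matrix has rank 3 and Smith normal form diag(1,1,1).

∂_3: C_3 → C_2 sends each 3-simplex σ to the alternating sum Σ_i (−1)^i (σ with its i-th vertex removed). For instance
  ∂ABDE = BDE − ADE + ABE − ABD.
The 4×1 boundary matrix has rank 1 and Smith normal form diag(1).

Reading off H_k = ker ∂_k / im ∂_{k+1}:

  H_0: rank C_0 − rank ∂_1 = 4 − 3 = 1, and the invariant factors of ∂_1 are all 1, so H_0 = Z.

H_0 ≅ Z.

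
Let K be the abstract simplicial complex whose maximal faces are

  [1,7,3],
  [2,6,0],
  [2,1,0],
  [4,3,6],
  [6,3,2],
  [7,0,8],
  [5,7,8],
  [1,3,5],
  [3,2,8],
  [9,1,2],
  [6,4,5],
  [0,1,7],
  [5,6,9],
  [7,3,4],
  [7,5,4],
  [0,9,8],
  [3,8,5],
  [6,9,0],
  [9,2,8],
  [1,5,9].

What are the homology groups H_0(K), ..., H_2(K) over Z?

H_0 ≅ Z,  H_1 ≅ Z ⊕ Z_2,  H_2 = 0.

Order the vertices as 0 < 1 < 2 < 3 < 4 < 5 < 6 < 7 < 8 < 9. Listing each simplex with vertices in this order, K has dimension 2 with simplices:

  0-simplices (10): [0], [1], [2], [3], [4], [5], [6], [7], [8], [9]
  1-simplices (30): (30 of them)
  2-simplices (20): (20 of them)

giving chain groups C_0 ≅ Z^10, C_1 ≅ Z^30, C_2 ≅ Z^20.

The boundary map ∂_1: C_1 → C_0 sends each edge [p,q] (with p < q) to q − p. For instance
  ∂[2,9] = [9] − [2].
As a 10×30 matrix over Z this has rank 9, with invariant factors (1,1,1,1,1,1,1,1,1).

The boundary map ∂_2: C_2 → C_1 sends each 2-simplex [p,q,r] to [q,r] − [p,r] + [p,q]. For instance
  ∂[3,4,7] = [4,7] − [3,7] + [3,4],
  ∂[1,5,9] = [5,9] − [1,9] + [1,5].
As a 30×20 matrix over Z this has rank 20, with invariant factors (1,1,1,1,1,1,1,1,1,1,1,1,1,1,1,1,1,1,1,2).

Reading off H_k = ker ∂_k / im ∂_{k+1}:

  H_0: rank C_0 − rank ∂_1 = 10 − 9 = 1, and the invariant factors of ∂_1 are all 1, so H_0 = Z.
  H_1: rank ker ∂_1 − rank ∂_2 = (30 − 9) − 20 = 1, and ∂_2 has invariant factor 2 > 1, so H_1 = Z ⊕ Z_2.
  H_2: rank ker ∂_2 − rank ∂_3 = (20 − 20) − 0 = 0, and there is no ∂_3, so H_2 = 0.

As a check, the Euler characteristic is 10 − 30 + 20 = 0, which agrees with 1 − 1 + 0 = 0.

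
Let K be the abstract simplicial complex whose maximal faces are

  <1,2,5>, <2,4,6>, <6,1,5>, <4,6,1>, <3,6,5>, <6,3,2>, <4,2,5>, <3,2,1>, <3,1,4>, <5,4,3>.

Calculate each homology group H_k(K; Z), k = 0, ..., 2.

H_0 ≅ Z,  H_1 ≅ Z/2,  H_2 = 0.

We work with the vertex ordering 1 < 2 < 3 < 4 < 5 < 6. The simplices of K, each written with vertices in increasing order, are:

  0-simplices (6): [1], [2], [3], [4], [5], [6]
  1-simplices (15): [1,2], [1,3], [1,4], [1,5], [1,6], [2,3], [2,4], [2,5], [2,6], [3,4], [3,5], [3,6], [4,5], [4,6], [5,6]
  2-simplices (10): [1,2,3], [1,2,5], [1,3,4], [1,4,6], [1,5,6], [2,3,6], [2,4,5], [2,4,6], [3,4,5], [3,5,6]

giving chain groups C_0 ≅ Z^6, C_1 ≅ Z^15, C_2 ≅ Z^10.

The boundary map ∂_1: C_1 → C_0 maps an edge to its endpoints' difference, ∂[p,q] = q − p. For instance
  ∂[4,5] = [5] − [4].
The 6×15 boundary matrix has rank 5 and Smith normal form diag(1,1,1,1,1).

The boundary map ∂_2: C_2 → C_1 sends each 2-simplex [p,q,r] to [q,r] − [p,r] + [p,q]. For instance
  ∂[2,3,6] = [3,6] − [2,6] + [2,3],
  ∂[1,4,6] = [4,6] − [1,6] + [1,4].
As a 15×10 matrix over Z this has rank 10, with invariant factors (1,1,1,1,1,1,1,1,1,2).

Now H_k = ker ∂_k / im ∂_{k+1}, so:

  H_0: rank C_0 − rank ∂_1 = 6 − 5 = 1, and the invariant factors of ∂_1 are all 1, so H_0 ≅ Z.
  H_1: rank ker ∂_1 − rank ∂_2 = (15 − 5) − 10 = 0, and ∂_2 has invariant factor 2 > 1, so H_1 ≅ Z/2.
  H_2: rank ker ∂_2 − rank ∂_3 = (10 − 10) − 0 = 0, and there is no ∂_3, so H_2 ≅ 0.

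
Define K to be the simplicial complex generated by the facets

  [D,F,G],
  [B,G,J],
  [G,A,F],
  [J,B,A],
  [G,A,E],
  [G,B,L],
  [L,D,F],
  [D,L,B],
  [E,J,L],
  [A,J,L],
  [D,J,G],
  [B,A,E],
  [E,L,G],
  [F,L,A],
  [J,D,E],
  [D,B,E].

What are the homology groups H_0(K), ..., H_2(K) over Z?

Order the vertices as A < B < D < E < F < G < J < L. Listing each simplex with vertices in this order, K has dimension 2 with simplices:

  0-simplices (8): A, B, D, E, F, G, J, L
  1-simplices (24): AB, AE, AF, AG, AJ, AL, BD, BE, BG, BJ, BL, DE, DF, DG, DJ, DL, EG, EJ, EL, FG, FL, GJ, GL, JL
  2-simplices (16): ABE, ABJ, AEG, AFG, AFL, AJL, BDE, BDL, BGJ, BGL, DEJ, DFG, DFL, DGJ, EGL, EJL

giving chain groups C_0 ≅ Z^8, C_1 ≅ Z^24, C_2 ≅ Z^16.

The boundary map ∂_1: C_1 → C_0 maps an edge to its endpoints' difference, ∂[p,q] = q − p.
This gives a 8×24 integer matrix of rank 7; reducing to Smith normal form yields diagonal entries (1,1,1,1,1,1,1).

∂_2: C_2 → C_1 acts by ∂[p,q,r] = [q,r] − [p,r] + [p,q]. For instance
  ∂BDE = DE − BE + BD,
  ∂BDL = DL − BL + BD.
This gives a 24×16 integer matrix of rank 15; reducing to Smith normal form yields diagonal entries (1,1,1,1,1,1,1,1,1,1,1,1,1,1,1).

Computing H_k = (kernel of ∂_k) / (image of ∂_{k+1}):

  H_0: rank C_0 − rank ∂_1 = 8 − 7 = 1, and the invariant factors of ∂_1 are all 1, so H_0 ≅ Z.
  H_1: rank ker ∂_1 − rank ∂_2 = (24 − 7) − 15 = 2, and the invariant factors of ∂_2 are all 1, so H_1 ≅ Z^2.
  H_2: rank ker ∂_2 − rank ∂_3 = (16 − 15) − 0 = 1, and there is no ∂_3, so H_2 ≅ Z.

H_0 = Z,  H_1 = Z^2,  H_2 = Z.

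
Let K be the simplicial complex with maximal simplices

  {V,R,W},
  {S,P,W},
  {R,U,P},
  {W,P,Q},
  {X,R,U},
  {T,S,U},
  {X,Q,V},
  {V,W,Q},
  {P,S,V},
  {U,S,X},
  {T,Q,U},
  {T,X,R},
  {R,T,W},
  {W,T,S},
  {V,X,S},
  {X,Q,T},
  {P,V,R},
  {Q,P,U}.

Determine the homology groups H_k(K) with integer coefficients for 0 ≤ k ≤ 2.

We work with the vertex ordering P < Q < R < S < T < U < V < W < X. The simplices of K, each written with vertices in increasing order, are:

  0-simplices (9): P, Q, R, S, T, U, V, W, X
  1-simplices (27): PQ, PR, PS, PU, PV, PW, QT, QU, QV, QW, QX, RT, RU, RV, RW, RX, ST, SU, SV, SW, SX, TU, TW, TX, UX, VW, VX
  2-simplices (18): PQU, PQW, PRU, PRV, PSV, PSW, QTU, QTX, QVW, QVX, RTW, RTX, RUX, RVW, STU, STW, SUX, SVX

Hence C_0 ≅ Z^9, C_1 ≅ Z^27, C_2 ≅ Z^18.

∂_1: C_1 → C_0 maps an edge to its endpoints' difference, ∂[p,q] = q − p.
The 9×27 boundary matrix has rank 8 and Smith normal form diag(1,1,1,1,1,1,1,1).

∂_2: C_2 → C_1 sends each 2-simplex [p,q,r] to [q,r] − [p,r] + [p,q]. For instance
  ∂QTU = TU − QU + QT,
  ∂PSV = SV − PV + PS.
As a 27×18 matrix over Z this has rank 18, with invariant factors (1,1,1,1,1,1,1,1,1,1,1,1,1,1,1,1,1,2).

Reading off H_k = ker ∂_k / im ∂_{k+1}:

  H_0: rank C_0 − rank ∂_1 = 9 − 8 = 1, and the invariant factors of ∂_1 are all 1, so H_0 ≅ Z.
  H_1: rank ker ∂_1 − rank ∂_2 = (27 − 8) − 18 = 1, and ∂_2 has invariant factor 2 > 1, so H_1 ≅ Z ⊕ Z/2.
  H_2: rank ker ∂_2 − rank ∂_3 = (18 − 18) − 0 = 0, and there is no ∂_3, so H_2 ≅ 0.

H_0 = Z,  H_1 = Z ⊕ Z/2,  H_2 = 0.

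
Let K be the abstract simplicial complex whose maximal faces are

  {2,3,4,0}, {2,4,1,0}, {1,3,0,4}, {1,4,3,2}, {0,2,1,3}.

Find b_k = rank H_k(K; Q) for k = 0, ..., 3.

We work with the vertex ordering 0 < 1 < 2 < 3 < 4. The simplices of K, each written with vertices in increasing order, are:

  0-simplices (5): [0], [1], [2], [3], [4]
  1-simplices (10): [0,1], [0,2], [0,3], [0,4], [1,2], [1,3], [1,4], [2,3], [2,4], [3,4]
  2-simplices (10): [0,1,2], [0,1,3], [0,1,4], [0,2,3], [0,2,4], [0,3,4], [1,2,3], [1,2,4], [1,3,4], [2,3,4]
  3-simplices (5): [0,1,2,3], [0,1,2,4], [0,1,3,4], [0,2,3,4], [1,2,3,4]

so the chain groups are C_0 ≅ Z^5, C_1 ≅ Z^10, C_2 ≅ Z^10, C_3 ≅ Z^5.

∂_1: C_1 → C_0 maps an edge to its endpoints' difference, ∂[p,q] = q − p. For instance
  ∂[0,4] = [4] − [0].
As a 5×10 matrix over Z this has rank 4, with invariant factors (1,1,1,1).

∂_2: C_2 → C_1 sends each 2-simplex [p,q,r] to [q,r] − [p,r] + [p,q]. For instance
  ∂[0,1,3] = [1,3] − [0,3] + [0,1],
  ∂[0,2,4] = [2,4] − [0,4] + [0,2].
As a 10×10 matrix over Z this has rank 6, with invariant factors (1,1,1,1,1,1).

The boundary map ∂_3: C_3 → C_2 sends each 3-simplex σ to the alternating sum Σ_i (−1)^i (σ with its i-th vertex removed). For instance
  ∂[0,1,2,3] = [1,2,3] − [0,2,3] + [0,1,3] − [0,1,2],
  ∂[0,1,3,4] = [1,3,4] − [0,3,4] + [0,1,4] − [0,1,3].
The resulting 10×5 matrix has rank 4, and its Smith normal form has invariant factors (1,1,1,1).

From H_k ≅ ker(∂_k) / im(∂_{k+1}) we obtain:

  H_0: rank C_0 − rank ∂_1 = 5 − 4 = 1, and the invariant factors of ∂_1 are all 1, so H_0 ≅ Z.
  H_1: rank ker ∂_1 − rank ∂_2 = (10 − 4) − 6 = 0, and the invariant factors of ∂_2 are all 1, so H_1 ≅ 0.
  H_2: rank ker ∂_2 − rank ∂_3 = (10 − 6) − 4 = 0, and the invariant factors of ∂_3 are all 1, so H_2 ≅ 0.
  H_3: rank ker ∂_3 − rank ∂_4 = (5 − 4) − 0 = 1, and there is no ∂_4, so H_3 ≅ Z.

Hence the Betti numbers are b_0 = 1, b_1 = 0, b_2 = 0, b_3 = 1.

b_0 = 1, b_1 = 0, b_2 = 0, b_3 = 1.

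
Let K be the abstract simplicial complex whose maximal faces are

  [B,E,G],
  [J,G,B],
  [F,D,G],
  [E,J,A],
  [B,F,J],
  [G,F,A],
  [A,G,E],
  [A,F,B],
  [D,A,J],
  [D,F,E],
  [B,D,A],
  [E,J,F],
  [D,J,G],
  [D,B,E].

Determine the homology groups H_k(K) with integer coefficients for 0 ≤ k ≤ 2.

Take the total order A < B < D < E < F < G < J on the vertex set. Then K (dimension 2) consists of the simplices:

  0-simplices (7): A, B, D, E, F, G, J
  1-simplices (21): AB, AD, AE, AF, AG, AJ, BD, BE, BF, BG, BJ, DE, DF, DG, DJ, EF, EG, EJ, FG, FJ, GJ
  2-simplices (14): ABD, ABF, ADJ, AEG, AEJ, AFG, BDE, BEG, BFJ, BGJ, DEF, DFG, DGJ, EFJ

giving chain groups C_0 ≅ Z^7, C_1 ≅ Z^21, C_2 ≅ Z^14.

The boundary map ∂_1: C_1 → C_0 sends each edge [p,q] (with p < q) to q − p.
The resulting 7×21 matrix has rank 6, and its Smith normal form has invariant factors (1,1,1,1,1,1).

The boundary map ∂_2: C_2 → C_1 sends each 2-simplex [p,q,r] to [q,r] − [p,r] + [p,q]. For instance
  ∂BDE = DE − BE + BD,
  ∂DGJ = GJ − DJ + DG.
This gives a 21×14 integer matrix of rank 13; reducing to Smith normal form yields diagonal entries (1,1,1,1,1,1,1,1,1,1,1,1,1).

From H_k ≅ ker(∂_k) / im(∂_{k+1}) we obtain:

  H_0: rank C_0 − rank ∂_1 = 7 − 6 = 1, and the invariant factors of ∂_1 are all 1, so H_0 = Z.
  H_1: rank ker ∂_1 − rank ∂_2 = (21 − 6) − 13 = 2, and the invariant factors of ∂_2 are all 1, so H_1 = Z^2.
  H_2: rank ker ∂_2 − rank ∂_3 = (14 − 13) − 0 = 1, and there is no ∂_3, so H_2 = Z.

H_0 = Z,  H_1 = Z^2,  H_2 = Z.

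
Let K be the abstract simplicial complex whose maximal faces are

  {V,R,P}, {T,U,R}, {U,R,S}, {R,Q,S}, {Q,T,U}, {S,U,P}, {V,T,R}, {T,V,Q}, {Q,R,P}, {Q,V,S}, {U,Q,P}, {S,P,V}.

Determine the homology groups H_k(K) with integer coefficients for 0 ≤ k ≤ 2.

We work with the vertex ordering P < Q < R < S < T < U < V. The simplices of K, each written with vertices in increasing order, are:

  0-simplices (7): P, Q, R, S, T, U, V
  1-simplices (18): PQ, PR, PS, PU, PV, QR, QS, QT, QU, QV, RS, RT, RU, RV, SU, SV, TU, TV
  2-simplices (12): PQR, PQU, PRV, PSU, PSV, QRS, QSV, QTU, QTV, RSU, RTU, RTV

so the chain groups are C_0 ≅ Z^7, C_1 ≅ Z^18, C_2 ≅ Z^12.

∂_1: C_1 → C_0 sends each edge [p,q] (with p < q) to q − p.
The resulting 7×18 matrix has rank 6, and its Smith normal form has invariant factors (1,1,1,1,1,1).

∂_2: C_2 → C_1 maps a triangle to the signed sum of its edges. For instance
  ∂RSU = SU − RU + RS,
  ∂PQU = QU − PU + PQ.
This gives a 18×12 integer matrix of rank 12; reducing to Smith normal form yields diagonal entries (1,1,1,1,1,1,1,1,1,1,1,2).

From H_k ≅ ker(∂_k) / im(∂_{k+1}) we obtain:

  H_0: rank C_0 − rank ∂_1 = 7 − 6 = 1, and the invariant factors of ∂_1 are all 1, so H_0 ≅ Z.
  H_1: rank ker ∂_1 − rank ∂_2 = (18 − 6) − 12 = 0, and ∂_2 has invariant factor 2 > 1, so H_1 ≅ Z/2.
  H_2: rank ker ∂_2 − rank ∂_3 = (12 − 12) − 0 = 0, and there is no ∂_3, so H_2 ≅ 0.

(K is a triangulation of the real projective plane RP^2.)

H_0 ≅ Z,  H_1 ≅ Z/2,  H_2 = 0.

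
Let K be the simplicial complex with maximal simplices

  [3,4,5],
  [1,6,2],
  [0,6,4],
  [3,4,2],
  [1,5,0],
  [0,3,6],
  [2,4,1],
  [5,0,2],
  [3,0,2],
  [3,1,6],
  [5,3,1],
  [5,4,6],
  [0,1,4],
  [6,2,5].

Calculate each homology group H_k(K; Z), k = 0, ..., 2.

Fix the vertex order 0 < 1 < 2 < 3 < 4 < 5 < 6 and write every simplex with vertices in increasing order. Then dim K = 2 and the simplices of K are:

  0-simplices (7): [0], [1], [2], [3], [4], [5], [6]
  1-simplices (21): [0,1], [0,2], [0,3], [0,4], [0,5], [0,6], [1,2], [1,3], [1,4], [1,5], [1,6], [2,3], [2,4], [2,5], [2,6], [3,4], [3,5], [3,6], [4,5], [4,6], [5,6]
  2-simplices (14): [0,1,4], [0,1,5], [0,2,3], [0,2,5], [0,3,6], [0,4,6], [1,2,4], [1,2,6], [1,3,5], [1,3,6], [2,3,4], [2,5,6], [3,4,5], [4,5,6]

giving chain groups C_0 ≅ Z^7, C_1 ≅ Z^21, C_2 ≅ Z^14.

The boundary map ∂_1: C_1 → C_0 is given by ∂[p,q] = [q] − [p]. For instance
  ∂[0,1] = [1] − [0].
This gives a 7×21 integer matrix of rank 6; reducing to Smith normal form yields diagonal entries (1,1,1,1,1,1).

Boundary ∂_2: C_2 → C_1 maps a triangle to the signed sum of its edges. For instance
  ∂[0,1,4] = [1,4] − [0,4] + [0,1],
  ∂[4,5,6] = [5,6] − [4,6] + [4,5].
This gives a 21×14 integer matrix of rank 13; reducing to Smith normal form yields diagonal entries (1,1,1,1,1,1,1,1,1,1,1,1,1).

Computing H_k = (kernel of ∂_k) / (image of ∂_{k+1}):

  H_0: rank C_0 − rank ∂_1 = 7 − 6 = 1, and the invariant factors of ∂_1 are all 1, so H_0 = Z.
  H_1: rank ker ∂_1 − rank ∂_2 = (21 − 6) − 13 = 2, and the invariant factors of ∂_2 are all 1, so H_1 = Z^2.
  H_2: rank ker ∂_2 − rank ∂_3 = (14 − 13) − 0 = 1, and there is no ∂_3, so H_2 = Z.

H_0 ≅ Z,  H_1 ≅ Z^2,  H_2 ≅ Z.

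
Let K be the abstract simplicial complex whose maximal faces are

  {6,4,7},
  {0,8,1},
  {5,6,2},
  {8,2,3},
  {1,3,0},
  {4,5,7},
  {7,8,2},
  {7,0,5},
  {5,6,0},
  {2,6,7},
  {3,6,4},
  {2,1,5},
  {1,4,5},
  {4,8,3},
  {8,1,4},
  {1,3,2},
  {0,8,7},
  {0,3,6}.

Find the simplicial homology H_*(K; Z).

We work with the vertex ordering 0 < 1 < 2 < 3 < 4 < 5 < 6 < 7 < 8. The simplices of K, each written with vertices in increasing order, are:

  0-simplices (9): [0], [1], [2], [3], [4], [5], [6], [7], [8]
  1-simplices (27): (27 of them)
  2-simplices (18): [0,1,3], [0,1,8], [0,3,6], [0,5,6], [0,5,7], [0,7,8], [1,2,3], [1,2,5], [1,4,5], [1,4,8], [2,3,8], [2,5,6], [2,6,7], [2,7,8], [3,4,6], [3,4,8], [4,5,7], [4,6,7]

Hence C_0 ≅ Z^9, C_1 ≅ Z^27, C_2 ≅ Z^18.

Boundary ∂_1: C_1 → C_0 is given by ∂[p,q] = [q] − [p].
This gives a 9×27 integer matrix of rank 8; reducing to Smith normal form yields diagonal entries (1,1,1,1,1,1,1,1).

The boundary map ∂_2: C_2 → C_1 maps a triangle to the signed sum of its edges. For instance
  ∂[0,7,8] = [7,8] − [0,8] + [0,7],
  ∂[0,3,6] = [3,6] − [0,6] + [0,3].
The resulting 27×18 matrix has rank 18, and its Smith normal form has invariant factors (1,1,1,1,1,1,1,1,1,1,1,1,1,1,1,1,1,2).

From H_k ≅ ker(∂_k) / im(∂_{k+1}) we obtain:

  H_0: rank C_0 − rank ∂_1 = 9 − 8 = 1, and the invariant factors of ∂_1 are all 1, so H_0 ≅ Z.
  H_1: rank ker ∂_1 − rank ∂_2 = (27 − 8) − 18 = 1, and ∂_2 has invariant factor 2 > 1, so H_1 ≅ Z ⊕ Z/2.
  H_2: rank ker ∂_2 − rank ∂_3 = (18 − 18) − 0 = 0, and there is no ∂_3, so H_2 ≅ 0.

H_0 = Z,  H_1 = Z ⊕ Z/2,  H_2 = 0.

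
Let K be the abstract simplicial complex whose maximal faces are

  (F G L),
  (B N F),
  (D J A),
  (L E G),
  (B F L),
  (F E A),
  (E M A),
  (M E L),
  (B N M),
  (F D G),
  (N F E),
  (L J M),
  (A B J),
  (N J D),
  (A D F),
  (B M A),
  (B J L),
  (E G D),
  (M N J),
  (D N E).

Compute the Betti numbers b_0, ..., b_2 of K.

b_0 = 1, b_1 = 1, b_2 = 0.

Take the total order A < B < D < E < F < G < J < L < M < N on the vertex set. Then K (dimension 2) consists of the simplices:

  0-simplices (10): A, B, D, E, F, G, J, L, M, N
  1-simplices (30): AB, AD, AE, AF, AJ, AM, BF, BJ, BL, BM, BN, DE, DF, DG, DJ, DN, EF, EG, EL, EM, EN, FG, FL, FN, GL, JL, JM, JN, LM, MN
  2-simplices (20): ABJ, ABM, ADF, ADJ, AEF, AEM, BFL, BFN, BJL, BMN, DEG, DEN, DFG, DJN, EFN, EGL, ELM, FGL, JLM, JMN

so the chain groups are C_0 ≅ Z^10, C_1 ≅ Z^30, C_2 ≅ Z^20.

Boundary ∂_1: C_1 → C_0 maps an edge to its endpoints' difference, ∂[p,q] = q − p.
As a 10×30 matrix over Z this has rank 9, with invariant factors (1,1,1,1,1,1,1,1,1).

Boundary ∂_2: C_2 → C_1 acts by ∂[p,q,r] = [q,r] − [p,r] + [p,q]. For instance
  ∂BMN = MN − BN + BM,
  ∂ADF = DF − AF + AD.
This gives a 30×20 integer matrix of rank 20; reducing to Smith normal form yields diagonal entries (1,1,1,1,1,1,1,1,1,1,1,1,1,1,1,1,1,1,1,2).

Reading off H_k = ker ∂_k / im ∂_{k+1}:

  H_0: rank C_0 − rank ∂_1 = 10 − 9 = 1, and the invariant factors of ∂_1 are all 1, so H_0 = Z.
  H_1: rank ker ∂_1 − rank ∂_2 = (30 − 9) − 20 = 1, and ∂_2 has invariant factor 2 > 1, so H_1 = Z ⊕ Z/2Z.
  H_2: rank ker ∂_2 − rank ∂_3 = (20 − 20) − 0 = 0, and there is no ∂_3, so H_2 = 0.

Hence the Betti numbers are b_0 = 1, b_1 = 1, b_2 = 0.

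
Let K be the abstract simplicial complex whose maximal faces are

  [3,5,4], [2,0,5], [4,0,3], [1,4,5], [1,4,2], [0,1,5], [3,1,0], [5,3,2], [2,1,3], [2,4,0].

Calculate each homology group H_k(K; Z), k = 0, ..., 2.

We work with the vertex ordering 0 < 1 < 2 < 3 < 4 < 5. The simplices of K, each written with vertices in increasing order, are:

  0-simplices (6): [0], [1], [2], [3], [4], [5]
  1-simplices (15): [0,1], [0,2], [0,3], [0,4], [0,5], [1,2], [1,3], [1,4], [1,5], [2,3], [2,4], [2,5], [3,4], [3,5], [4,5]
  2-simplices (10): [0,1,3], [0,1,5], [0,2,4], [0,2,5], [0,3,4], [1,2,3], [1,2,4], [1,4,5], [2,3,5], [3,4,5]

so the chain groups are C_0 ≅ Z^6, C_1 ≅ Z^15, C_2 ≅ Z^10.

∂_1: C_1 → C_0 maps an edge to its endpoints' difference, ∂[p,q] = q − p. For instance
  ∂[0,5] = [5] − [0].
This gives a 6×15 integer matrix of rank 5; reducing to Smith normal form yields diagonal entries (1,1,1,1,1).

Boundary ∂_2: C_2 → C_1 acts by ∂[p,q,r] = [q,r] − [p,r] + [p,q]. For instance
  ∂[1,2,3] = [2,3] − [1,3] + [1,2],
  ∂[3,4,5] = [4,5] − [3,5] + [3,4].
The 15×10 boundary matrix has rank 10 and Smith normal form diag(1,1,1,1,1,1,1,1,1,2).

From H_k ≅ ker(∂_k) / im(∂_{k+1}) we obtain:

  H_0: rank C_0 − rank ∂_1 = 6 − 5 = 1, and the invariant factors of ∂_1 are all 1, so H_0 = Z.
  H_1: rank ker ∂_1 − rank ∂_2 = (15 − 5) − 10 = 0, and ∂_2 has invariant factor 2 > 1, so H_1 = Z/2.
  H_2: rank ker ∂_2 − rank ∂_3 = (10 − 10) − 0 = 0, and there is no ∂_3, so H_2 = 0.

H_0 = Z,  H_1 = Z/2,  H_2 = 0.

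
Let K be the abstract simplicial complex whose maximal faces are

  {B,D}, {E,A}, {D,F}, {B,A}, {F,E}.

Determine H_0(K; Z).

H_0 ≅ Z.

Order the vertices as A < B < D < E < F. Listing each simplex with vertices in this order, K has dimension 1 with simplices:

  0-simplices (5): A, B, D, E, F
  1-simplices (5): AB, AE, BD, DF, EF

Hence C_0 ≅ Z^5, C_1 ≅ Z^5.

∂_1: C_1 → C_0 maps an edge to its endpoints' difference, ∂[p,q] = q − p. For instance
  ∂DF = F − D.
As a 5×5 matrix over Z this has rank 4, with invariant factors (1,1,1,1).

Reading off H_k = ker ∂_k / im ∂_{k+1}:

  H_0: rank C_0 − rank ∂_1 = 5 − 4 = 1, and the invariant factors of ∂_1 are all 1, so H_0 ≅ Z.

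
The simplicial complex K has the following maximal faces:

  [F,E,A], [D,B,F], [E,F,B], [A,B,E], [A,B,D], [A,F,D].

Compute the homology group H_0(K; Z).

Fix the vertex order A < B < D < E < F and write every simplex with vertices in increasing order. Then dim K = 2 and the simplices of K are:

  0-simplices (5): A, B, D, E, F
  1-simplices (9): AB, AD, AE, AF, BD, BE, BF, DF, EF
  2-simplices (6): ABD, ABE, ADF, AEF, BDF, BEF

so the chain groups are C_0 ≅ Z^5, C_1 ≅ Z^9, C_2 ≅ Z^6.

∂_1: C_1 → C_0 maps an edge to its endpoints' difference, ∂[p,q] = q − p.
This gives a 5×9 integer matrix of rank 4; reducing to Smith normal form yields diagonal entries (1,1,1,1).

Boundary ∂_2: C_2 → C_1 maps a triangle to the signed sum of its edges. For instance
  ∂BDF = DF − BF + BD,
  ∂ABD = BD − AD + AB.
The 9×6 boundary matrix has rank 5 and Smith normal form diag(1,1,1,1,1).

Computing H_k = (kernel of ∂_k) / (image of ∂_{k+1}):

  H_0: rank C_0 − rank ∂_1 = 5 − 4 = 1, and the invariant factors of ∂_1 are all 1, so H_0 ≅ Z.

H_0 ≅ Z.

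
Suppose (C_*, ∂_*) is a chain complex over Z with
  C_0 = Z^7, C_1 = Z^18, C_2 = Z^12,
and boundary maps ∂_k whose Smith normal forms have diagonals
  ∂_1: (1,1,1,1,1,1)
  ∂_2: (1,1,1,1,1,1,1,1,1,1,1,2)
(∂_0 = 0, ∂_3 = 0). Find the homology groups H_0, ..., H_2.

H_0 ≅ Z,  H_1 ≅ Z/2,  H_2 = 0.

H_0: b_0 = 7 − 0 − 6 = 1; torsion from ∂_1 factors > 1: none. So H_0 ≅ Z.
H_1: b_1 = 18 − 6 − 12 = 0; torsion from ∂_2 factors > 1: [2]. So H_1 ≅ Z/2.
H_2: b_2 = 12 − 12 − 0 = 0; torsion from ∂_3 factors > 1: none. So H_2 ≅ 0.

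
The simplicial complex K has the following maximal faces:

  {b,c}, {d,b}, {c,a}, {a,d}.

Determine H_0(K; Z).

H_0 ≅ Z.

Fix the vertex order a < b < c < d and write every simplex with vertices in increasing order. Then dim K = 1 and the simplices of K are:

  0-simplices (4): a, b, c, d
  1-simplices (4): ac, ad, bc, bd

giving chain groups C_0 ≅ Z^4, C_1 ≅ Z^4.

The boundary map ∂_1: C_1 → C_0 maps an edge to its endpoints' difference, ∂[p,q] = q − p. For instance
  ∂bc = c − b.
This gives a 4×4 integer matrix of rank 3; reducing to Smith normal form yields diagonal entries (1,1,1).

Reading off H_k = ker ∂_k / im ∂_{k+1}:

  H_0: rank C_0 − rank ∂_1 = 4 − 3 = 1, and the invariant factors of ∂_1 are all 1, so H_0 ≅ Z.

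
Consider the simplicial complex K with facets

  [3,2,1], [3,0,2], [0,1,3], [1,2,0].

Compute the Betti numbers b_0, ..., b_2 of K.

b_0 = 1, b_1 = 0, b_2 = 1.

Take the total order 0 < 1 < 2 < 3 on the vertex set. Then K (dimension 2) consists of the simplices:

  0-simplices (4): [0], [1], [2], [3]
  1-simplices (6): [0,1], [0,2], [0,3], [1,2], [1,3], [2,3]
  2-simplices (4): [0,1,2], [0,1,3], [0,2,3], [1,2,3]

so the chain groups are C_0 ≅ Z^4, C_1 ≅ Z^6, C_2 ≅ Z^4.

The boundary map ∂_1: C_1 → C_0 sends each edge [p,q] (with p < q) to q − p. For instance
  ∂[0,2] = [2] − [0].
The resulting 4×6 matrix has rank 3, and its Smith normal form has invariant factors (1,1,1).

The boundary map ∂_2: C_2 → C_1 sends each 2-simplex [p,q,r] to [q,r] − [p,r] + [p,q]. For instance
  ∂[0,2,3] = [2,3] − [0,3] + [0,2],
  ∂[1,2,3] = [2,3] − [1,3] + [1,2].
The resulting 6×4 matrix has rank 3, and its Smith normal form has invariant factors (1,1,1).

Computing H_k = (kernel of ∂_k) / (image of ∂_{k+1}):

  H_0: rank C_0 − rank ∂_1 = 4 − 3 = 1, and the invariant factors of ∂_1 are all 1, so H_0 = Z.
  H_1: rank ker ∂_1 − rank ∂_2 = (6 − 3) − 3 = 0, and the invariant factors of ∂_2 are all 1, so H_1 = 0.
  H_2: rank ker ∂_2 − rank ∂_3 = (4 − 3) − 0 = 1, and there is no ∂_3, so H_2 = Z.

(K is a triangulation of the 2-sphere S^2.)

Hence the Betti numbers are b_0 = 1, b_1 = 0, b_2 = 1.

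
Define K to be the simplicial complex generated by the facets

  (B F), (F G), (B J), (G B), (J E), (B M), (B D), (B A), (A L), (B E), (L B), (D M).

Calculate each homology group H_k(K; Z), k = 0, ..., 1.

H_0 = Z,  H_1 = Z^4.

Take the total order A < B < D < E < F < G < J < L < M on the vertex set. Then K (dimension 1) consists of the simplices:

  0-simplices (9): A, B, D, E, F, G, J, L, M
  1-simplices (12): AB, AL, BD, BE, BF, BG, BJ, BL, BM, DM, EJ, FG

giving chain groups C_0 ≅ Z^9, C_1 ≅ Z^12.

∂_1: C_1 → C_0 sends each edge [p,q] (with p < q) to q − p.
The 9×12 boundary matrix has rank 8 and Smith normal form diag(1,1,1,1,1,1,1,1).

Now H_k = ker ∂_k / im ∂_{k+1}, so:

  H_0: rank C_0 − rank ∂_1 = 9 − 8 = 1, and the invariant factors of ∂_1 are all 1, so H_0 = Z.
  H_1: rank ker ∂_1 − rank ∂_2 = (12 − 8) − 0 = 4, and there is no ∂_2, so H_1 = Z^4.

As a check, the Euler characteristic is 9 − 12 = -3, which agrees with 1 − 4 = -3.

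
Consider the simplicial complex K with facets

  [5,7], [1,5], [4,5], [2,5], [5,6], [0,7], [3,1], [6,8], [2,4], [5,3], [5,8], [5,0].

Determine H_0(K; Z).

Take the total order 0 < 1 < 2 < 3 < 4 < 5 < 6 < 7 < 8 on the vertex set. Then K (dimension 1) consists of the simplices:

  0-simplices (9): [0], [1], [2], [3], [4], [5], [6], [7], [8]
  1-simplices (12): [0,5], [0,7], [1,3], [1,5], [2,4], [2,5], [3,5], [4,5], [5,6], [5,7], [5,8], [6,8]

so the chain groups are C_0 ≅ Z^9, C_1 ≅ Z^12.

Boundary ∂_1: C_1 → C_0 sends each edge [p,q] (with p < q) to q − p.
This gives a 9×12 integer matrix of rank 8; reducing to Smith normal form yields diagonal entries (1,1,1,1,1,1,1,1).

Reading off H_k = ker ∂_k / im ∂_{k+1}:

  H_0: rank C_0 − rank ∂_1 = 9 − 8 = 1, and the invariant factors of ∂_1 are all 1, so H_0 ≅ Z.

H_0 ≅ Z.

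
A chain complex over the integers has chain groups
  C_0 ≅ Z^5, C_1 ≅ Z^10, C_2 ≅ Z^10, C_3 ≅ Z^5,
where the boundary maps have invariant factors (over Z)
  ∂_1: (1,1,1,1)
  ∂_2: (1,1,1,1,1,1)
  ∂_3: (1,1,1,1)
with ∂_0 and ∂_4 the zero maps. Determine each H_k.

H_0 ≅ Z,  H_1 = 0,  H_2 = 0,  H_3 ≅ Z.

H_0: b_0 = 5 − 0 − 4 = 1; torsion from ∂_1 factors > 1: none. So H_0 ≅ Z.
H_1: b_1 = 10 − 4 − 6 = 0; torsion from ∂_2 factors > 1: none. So H_1 ≅ 0.
H_2: b_2 = 10 − 6 − 4 = 0; torsion from ∂_3 factors > 1: none. So H_2 ≅ 0.
H_3: b_3 = 5 − 4 − 0 = 1; torsion from ∂_4 factors > 1: none. So H_3 ≅ Z.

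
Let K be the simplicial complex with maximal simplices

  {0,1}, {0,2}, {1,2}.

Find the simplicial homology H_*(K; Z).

H_0 = Z,  H_1 = Z.

We work with the vertex ordering 0 < 1 < 2. The simplices of K, each written with vertices in increasing order, are:

  0-simplices (3): [0], [1], [2]
  1-simplices (3): [0,1], [0,2], [1,2]

giving chain groups C_0 ≅ Z^3, C_1 ≅ Z^3.

∂_1: C_1 → C_0 is given by ∂[p,q] = [q] − [p]. For instance
  ∂[0,1] = [1] − [0].
This gives a 3×3 integer matrix of rank 2; reducing to Smith normal form yields diagonal entries (1,1).

Now H_k = ker ∂_k / im ∂_{k+1}, so:

  H_0: rank C_0 − rank ∂_1 = 3 − 2 = 1, and the invariant factors of ∂_1 are all 1, so H_0 = Z.
  H_1: rank ker ∂_1 − rank ∂_2 = (3 − 2) − 0 = 1, and there is no ∂_2, so H_1 = Z.

As a check, the Euler characteristic is 3 − 3 = 0, which agrees with 1 − 1 = 0.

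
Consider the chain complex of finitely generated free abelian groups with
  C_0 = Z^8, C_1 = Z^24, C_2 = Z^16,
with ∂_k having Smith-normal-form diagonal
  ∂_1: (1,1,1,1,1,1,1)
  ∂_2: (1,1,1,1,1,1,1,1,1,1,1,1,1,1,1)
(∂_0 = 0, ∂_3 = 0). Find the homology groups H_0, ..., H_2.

H_0: b_0 = 8 − 0 − 7 = 1; torsion from ∂_1 factors > 1: none. So H_0 ≅ Z.
H_1: b_1 = 24 − 7 − 15 = 2; torsion from ∂_2 factors > 1: none. So H_1 ≅ Z^2.
H_2: b_2 = 16 − 15 − 0 = 1; torsion from ∂_3 factors > 1: none. So H_2 ≅ Z.

H_0 ≅ Z,  H_1 ≅ Z^2,  H_2 ≅ Z.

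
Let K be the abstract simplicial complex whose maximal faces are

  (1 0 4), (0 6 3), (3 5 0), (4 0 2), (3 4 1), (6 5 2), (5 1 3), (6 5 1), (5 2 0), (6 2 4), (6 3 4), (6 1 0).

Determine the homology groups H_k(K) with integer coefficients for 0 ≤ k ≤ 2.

H_0 = Z,  H_1 = Z/2,  H_2 = 0.

Take the total order 0 < 1 < 2 < 3 < 4 < 5 < 6 on the vertex set. Then K (dimension 2) consists of the simplices:

  0-simplices (7): [0], [1], [2], [3], [4], [5], [6]
  1-simplices (18): [0,1], [0,2], [0,3], [0,4], [0,5], [0,6], [1,3], [1,4], [1,5], [1,6], [2,4], [2,5], [2,6], [3,4], [3,5], [3,6], [4,6], [5,6]
  2-simplices (12): [0,1,4], [0,1,6], [0,2,4], [0,2,5], [0,3,5], [0,3,6], [1,3,4], [1,3,5], [1,5,6], [2,4,6], [2,5,6], [3,4,6]

Hence C_0 ≅ Z^7, C_1 ≅ Z^18, C_2 ≅ Z^12.

∂_1: C_1 → C_0 is given by ∂[p,q] = [q] − [p].
The resulting 7×18 matrix has rank 6, and its Smith normal form has invariant factors (1,1,1,1,1,1).

∂_2: C_2 → C_1 maps a triangle to the signed sum of its edges. For instance
  ∂[0,1,4] = [1,4] − [0,4] + [0,1],
  ∂[1,3,5] = [3,5] − [1,5] + [1,3].
The 18×12 boundary matrix has rank 12 and Smith normal form diag(1,1,1,1,1,1,1,1,1,1,1,2).

Reading off H_k = ker ∂_k / im ∂_{k+1}:

  H_0: rank C_0 − rank ∂_1 = 7 − 6 = 1, and the invariant factors of ∂_1 are all 1, so H_0 ≅ Z.
  H_1: rank ker ∂_1 − rank ∂_2 = (18 − 6) − 12 = 0, and ∂_2 has invariant factor 2 > 1, so H_1 ≅ Z/2.
  H_2: rank ker ∂_2 − rank ∂_3 = (12 − 12) − 0 = 0, and there is no ∂_3, so H_2 ≅ 0.

As a check, the Euler characteristic is 7 − 18 + 12 = 1, which agrees with 1 − 0 + 0 = 1.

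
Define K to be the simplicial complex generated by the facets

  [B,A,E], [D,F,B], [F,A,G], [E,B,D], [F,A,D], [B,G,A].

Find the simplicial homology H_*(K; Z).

H_0 = Z,  H_1 = Z,  H_2 = 0.

We work with the vertex ordering A < B < D < E < F < G. The simplices of K, each written with vertices in increasing order, are:

  0-simplices (6): A, B, D, E, F, G
  1-simplices (12): AB, AD, AE, AF, AG, BD, BE, BF, BG, DE, DF, FG
  2-simplices (6): ABE, ABG, ADF, AFG, BDE, BDF

Hence C_0 ≅ Z^6, C_1 ≅ Z^12, C_2 ≅ Z^6.

Boundary ∂_1: C_1 → C_0 sends each edge [p,q] (with p < q) to q − p. For instance
  ∂AB = B − A.
The 6×12 boundary matrix has rank 5 and Smith normal form diag(1,1,1,1,1).

Boundary ∂_2: C_2 → C_1 acts by ∂[p,q,r] = [q,r] − [p,r] + [p,q]. For instance
  ∂BDF = DF − BF + BD,
  ∂ABG = BG − AG + AB.
This gives a 12×6 integer matrix of rank 6; reducing to Smith normal form yields diagonal entries (1,1,1,1,1,1).

Now H_k = ker ∂_k / im ∂_{k+1}, so:

  H_0: rank C_0 − rank ∂_1 = 6 − 5 = 1, and the invariant factors of ∂_1 are all 1, so H_0 = Z.
  H_1: rank ker ∂_1 − rank ∂_2 = (12 − 5) − 6 = 1, and the invariant factors of ∂_2 are all 1, so H_1 = Z.
  H_2: rank ker ∂_2 − rank ∂_3 = (6 − 6) − 0 = 0, and there is no ∂_3, so H_2 = 0.

As a check, the Euler characteristic is 6 − 12 + 6 = 0, which agrees with 1 − 1 + 0 = 0.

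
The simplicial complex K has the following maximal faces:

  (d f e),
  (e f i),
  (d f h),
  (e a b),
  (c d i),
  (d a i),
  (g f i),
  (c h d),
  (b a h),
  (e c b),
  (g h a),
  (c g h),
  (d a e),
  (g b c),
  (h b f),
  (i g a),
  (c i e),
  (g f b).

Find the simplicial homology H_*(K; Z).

H_0 = Z,  H_1 = Z ⊕ Z/2Z,  H_2 = 0.

Take the total order a < b < c < d < e < f < g < h < i on the vertex set. Then K (dimension 2) consists of the simplices:

  0-simplices (9): a, b, c, d, e, f, g, h, i
  1-simplices (27): ab, ad, ae, ag, ah, ai, bc, be, bf, bg, bh, cd, ce, cg, ch, ci, de, df, dh, di, ef, ei, fg, fh, fi, gh, gi
  2-simplices (18): abe, abh, ade, adi, agh, agi, bce, bcg, bfg, bfh, cdh, cdi, cei, cgh, def, dfh, efi, fgi

Hence C_0 ≅ Z^9, C_1 ≅ Z^27, C_2 ≅ Z^18.

∂_1: C_1 → C_0 is given by ∂[p,q] = [q] − [p]. For instance
  ∂ef = f − e.
The resulting 9×27 matrix has rank 8, and its Smith normal form has invariant factors (1,1,1,1,1,1,1,1).

The boundary map ∂_2: C_2 → C_1 maps a triangle to the signed sum of its edges. For instance
  ∂efi = fi − ei + ef,
  ∂bcg = cg − bg + bc.
The resulting 27×18 matrix has rank 18, and its Smith normal form has invariant factors (1,1,1,1,1,1,1,1,1,1,1,1,1,1,1,1,1,2).

Computing H_k = (kernel of ∂_k) / (image of ∂_{k+1}):

  H_0: rank C_0 − rank ∂_1 = 9 − 8 = 1, and the invariant factors of ∂_1 are all 1, so H_0 ≅ Z.
  H_1: rank ker ∂_1 − rank ∂_2 = (27 − 8) − 18 = 1, and ∂_2 has invariant factor 2 > 1, so H_1 ≅ Z ⊕ Z/2Z.
  H_2: rank ker ∂_2 − rank ∂_3 = (18 − 18) − 0 = 0, and there is no ∂_3, so H_2 ≅ 0.

As a check, the Euler characteristic is 9 − 27 + 18 = 0, which agrees with 1 − 1 + 0 = 0.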